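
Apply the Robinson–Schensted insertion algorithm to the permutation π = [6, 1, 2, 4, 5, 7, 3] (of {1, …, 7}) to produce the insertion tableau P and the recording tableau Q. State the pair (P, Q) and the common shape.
P = [1, 2, 3, 5, 7] / [4] / [6];  Q = [1, 3, 4, 5, 6] / [2] / [7];  common shape = (5, 1, 1)

Row-insert the values π_1, π_2, … into P one at a time, bumping the leftmost entry strictly greater than the inserted value down to the next row. The recording tableau Q records, in position (i, j), the step at which that cell was added to P.
  Insert 6 (step 1): P = [6];  Q = [1]
  Insert 1 (step 2): P = [1] / [6];  Q = [1] / [2]
  Insert 2 (step 3): P = [1, 2] / [6];  Q = [1, 3] / [2]
  Insert 4 (step 4): P = [1, 2, 4] / [6];  Q = [1, 3, 4] / [2]
  Insert 5 (step 5): P = [1, 2, 4, 5] / [6];  Q = [1, 3, 4, 5] / [2]
  Insert 7 (step 6): P = [1, 2, 4, 5, 7] / [6];  Q = [1, 3, 4, 5, 6] / [2]
  Insert 3 (step 7): P = [1, 2, 3, 5, 7] / [4] / [6];  Q = [1, 3, 4, 5, 6] / [2] / [7]
Final shape: (5, 1, 1).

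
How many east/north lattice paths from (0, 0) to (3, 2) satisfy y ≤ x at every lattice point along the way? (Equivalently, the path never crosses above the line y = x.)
Number of paths = 5

By the reflection principle (André's argument), the number of monotone paths to (3, 2) with n ≤ m that never go above y = x is C(5, 3) − C(5, 4) = 10 − 5 = 5.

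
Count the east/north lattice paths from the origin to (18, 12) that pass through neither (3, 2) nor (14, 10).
Number of paths = 35724085

Inclusion–exclusion. Total paths: C(30, 18) = 86493225. Through P₁: C(5, 3)·C(25, 15) = 32687600. Through P₂: C(24, 14)·C(6, 4) = 29418840. Since P₁ is strictly southwest of P₂, a monotone path through both must visit P₁ then P₂; paths through both = C(5, 3)·C(19, 11)·C(6, 4) = 11337300. Avoid both = 86493225 − 32687600 − 29418840 + 11337300 = 35724085.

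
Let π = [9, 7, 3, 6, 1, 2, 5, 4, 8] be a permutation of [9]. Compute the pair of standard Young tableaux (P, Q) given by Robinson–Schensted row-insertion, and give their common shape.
P = [1, 2, 4, 8] / [3, 5] / [6] / [7] / [9];  Q = [1, 4, 7, 9] / [2, 6] / [3] / [5] / [8];  common shape = (4, 2, 1, 1, 1)

Row-insert the values π_1, π_2, … into P one at a time, bumping the leftmost entry strictly greater than the inserted value down to the next row. The recording tableau Q records, in position (i, j), the step at which that cell was added to P.
  Insert 9 (step 1): P = [9];  Q = [1]
  Insert 7 (step 2): P = [7] / [9];  Q = [1] / [2]
  Insert 3 (step 3): P = [3] / [7] / [9];  Q = [1] / [2] / [3]
  Insert 6 (step 4): P = [3, 6] / [7] / [9];  Q = [1, 4] / [2] / [3]
  Insert 1 (step 5): P = [1, 6] / [3] / [7] / [9];  Q = [1, 4] / [2] / [3] / [5]
  Insert 2 (step 6): P = [1, 2] / [3, 6] / [7] / [9];  Q = [1, 4] / [2, 6] / [3] / [5]
  Insert 5 (step 7): P = [1, 2, 5] / [3, 6] / [7] / [9];  Q = [1, 4, 7] / [2, 6] / [3] / [5]
  Insert 4 (step 8): P = [1, 2, 4] / [3, 5] / [6] / [7] / [9];  Q = [1, 4, 7] / [2, 6] / [3] / [5] / [8]
  Insert 8 (step 9): P = [1, 2, 4, 8] / [3, 5] / [6] / [7] / [9];  Q = [1, 4, 7, 9] / [2, 6] / [3] / [5] / [8]
Final shape: (4, 2, 1, 1, 1).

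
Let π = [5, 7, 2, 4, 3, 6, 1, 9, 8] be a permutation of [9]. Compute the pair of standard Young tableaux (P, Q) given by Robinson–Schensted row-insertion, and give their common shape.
P = [1, 3, 6, 8] / [2, 7, 9] / [4] / [5];  Q = [1, 2, 6, 8] / [3, 4, 9] / [5] / [7];  common shape = (4, 3, 1, 1)

Row-insert the values π_1, π_2, … into P one at a time, bumping the leftmost entry strictly greater than the inserted value down to the next row. The recording tableau Q records, in position (i, j), the step at which that cell was added to P.
  Insert 5 (step 1): P = [5];  Q = [1]
  Insert 7 (step 2): P = [5, 7];  Q = [1, 2]
  Insert 2 (step 3): P = [2, 7] / [5];  Q = [1, 2] / [3]
  Insert 4 (step 4): P = [2, 4] / [5, 7];  Q = [1, 2] / [3, 4]
  Insert 3 (step 5): P = [2, 3] / [4, 7] / [5];  Q = [1, 2] / [3, 4] / [5]
  Insert 6 (step 6): P = [2, 3, 6] / [4, 7] / [5];  Q = [1, 2, 6] / [3, 4] / [5]
  Insert 1 (step 7): P = [1, 3, 6] / [2, 7] / [4] / [5];  Q = [1, 2, 6] / [3, 4] / [5] / [7]
  Insert 9 (step 8): P = [1, 3, 6, 9] / [2, 7] / [4] / [5];  Q = [1, 2, 6, 8] / [3, 4] / [5] / [7]
  Insert 8 (step 9): P = [1, 3, 6, 8] / [2, 7, 9] / [4] / [5];  Q = [1, 2, 6, 8] / [3, 4, 9] / [5] / [7]
Final shape: (4, 3, 1, 1).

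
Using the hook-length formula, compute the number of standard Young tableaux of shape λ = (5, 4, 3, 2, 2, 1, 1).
# SYT of shape (5, 4, 3, 2, 2, 1, 1) = 13366080

Hook-length formula: f^λ = n! / Π hook(c), product over all cells c of the Young diagram. For λ = (5, 4, 3, 2, 2, 1, 1), n = 18 boxes. Hook lengths by row (left-to-right, top-to-bottom): [11, 8, 5, 3, 1]; [9, 6, 3, 1]; [7, 4, 1]; [5, 2]; [4, 1]; [2]; [1]. Product of hooks = 479001600. So f^λ = 18! / 479001600 = 6402373705728000 / 479001600 = 13366080.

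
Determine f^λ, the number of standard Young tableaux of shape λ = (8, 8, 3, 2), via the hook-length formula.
# SYT of shape (8, 8, 3, 2) = 44442216

Hook-length formula: f^λ = n! / Π hook(c), product over all cells c of the Young diagram. For λ = (8, 8, 3, 2), n = 21 boxes. Hook lengths by row (left-to-right, top-to-bottom): [11, 10, 8, 6, 5, 4, 3, 2]; [10, 9, 7, 5, 4, 3, 2, 1]; [4, 3, 1]; [2, 1]. Product of hooks = 1149603840000. So f^λ = 21! / 1149603840000 = 51090942171709440000 / 1149603840000 = 44442216.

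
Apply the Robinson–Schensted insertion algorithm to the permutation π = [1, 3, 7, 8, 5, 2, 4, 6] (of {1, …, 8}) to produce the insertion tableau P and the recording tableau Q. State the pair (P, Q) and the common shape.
P = [1, 2, 4, 6] / [3, 5, 8] / [7];  Q = [1, 2, 3, 4] / [5, 7, 8] / [6];  common shape = (4, 3, 1)

Row-insert the values π_1, π_2, … into P one at a time, bumping the leftmost entry strictly greater than the inserted value down to the next row. The recording tableau Q records, in position (i, j), the step at which that cell was added to P.
  Insert 1 (step 1): P = [1];  Q = [1]
  Insert 3 (step 2): P = [1, 3];  Q = [1, 2]
  Insert 7 (step 3): P = [1, 3, 7];  Q = [1, 2, 3]
  Insert 8 (step 4): P = [1, 3, 7, 8];  Q = [1, 2, 3, 4]
  Insert 5 (step 5): P = [1, 3, 5, 8] / [7];  Q = [1, 2, 3, 4] / [5]
  Insert 2 (step 6): P = [1, 2, 5, 8] / [3] / [7];  Q = [1, 2, 3, 4] / [5] / [6]
  Insert 4 (step 7): P = [1, 2, 4, 8] / [3, 5] / [7];  Q = [1, 2, 3, 4] / [5, 7] / [6]
  Insert 6 (step 8): P = [1, 2, 4, 6] / [3, 5, 8] / [7];  Q = [1, 2, 3, 4] / [5, 7, 8] / [6]
Final shape: (4, 3, 1).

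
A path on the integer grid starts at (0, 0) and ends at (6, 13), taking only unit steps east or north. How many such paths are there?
Number of paths = 27132

A monotone lattice path from (0, 0) to (6, 13) consists of 6 east steps and 13 north steps in some order, so it is determined by which 6 of the 19 steps are east. The count is C(19, 6) = 27132.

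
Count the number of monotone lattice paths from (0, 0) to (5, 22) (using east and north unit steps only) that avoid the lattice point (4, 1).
Number of paths = 80620

Total paths from (0, 0) to (5, 22): C(27, 5) = 80730. Paths through (4, 1): (paths (0, 0) → (4, 1)) × (paths (4, 1) → (5, 22)) = C(5, 4) · C(22, 1) = 5 · 22 = 110. Avoidance count = 80730 − 110 = 80620.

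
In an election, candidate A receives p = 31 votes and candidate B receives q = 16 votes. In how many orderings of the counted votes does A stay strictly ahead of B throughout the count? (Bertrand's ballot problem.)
Strict-lead orderings = 479755088010

Total orderings of the 47 votes with 31 for A: C(47, 31) = 1503232609098. By the Bertrand ballot formula (Cycle Lemma / reflection principle), the number of orderings in which A is strictly ahead of B throughout is (p − q)/(p + q) · C(p + q, p) = (31 − 16)/(31 + 16) · 1503232609098 = 479755088010.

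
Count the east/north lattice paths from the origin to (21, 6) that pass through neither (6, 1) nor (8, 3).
Number of paths = 118602

Inclusion–exclusion. Total paths: C(27, 21) = 296010. Through P₁: C(7, 6)·C(20, 15) = 108528. Through P₂: C(11, 8)·C(16, 13) = 92400. Since P₁ is strictly southwest of P₂, a monotone path through both must visit P₁ then P₂; paths through both = C(7, 6)·C(4, 2)·C(16, 13) = 23520. Avoid both = 296010 − 108528 − 92400 + 23520 = 118602.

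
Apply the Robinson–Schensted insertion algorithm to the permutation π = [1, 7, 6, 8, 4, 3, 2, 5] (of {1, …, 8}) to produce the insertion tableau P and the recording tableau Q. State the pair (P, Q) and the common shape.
P = [1, 2, 5] / [3, 8] / [4] / [6] / [7];  Q = [1, 2, 4] / [3, 8] / [5] / [6] / [7];  common shape = (3, 2, 1, 1, 1)

Row-insert the values π_1, π_2, … into P one at a time, bumping the leftmost entry strictly greater than the inserted value down to the next row. The recording tableau Q records, in position (i, j), the step at which that cell was added to P.
  Insert 1 (step 1): P = [1];  Q = [1]
  Insert 7 (step 2): P = [1, 7];  Q = [1, 2]
  Insert 6 (step 3): P = [1, 6] / [7];  Q = [1, 2] / [3]
  Insert 8 (step 4): P = [1, 6, 8] / [7];  Q = [1, 2, 4] / [3]
  Insert 4 (step 5): P = [1, 4, 8] / [6] / [7];  Q = [1, 2, 4] / [3] / [5]
  Insert 3 (step 6): P = [1, 3, 8] / [4] / [6] / [7];  Q = [1, 2, 4] / [3] / [5] / [6]
  Insert 2 (step 7): P = [1, 2, 8] / [3] / [4] / [6] / [7];  Q = [1, 2, 4] / [3] / [5] / [6] / [7]
  Insert 5 (step 8): P = [1, 2, 5] / [3, 8] / [4] / [6] / [7];  Q = [1, 2, 4] / [3, 8] / [5] / [6] / [7]
Final shape: (3, 2, 1, 1, 1).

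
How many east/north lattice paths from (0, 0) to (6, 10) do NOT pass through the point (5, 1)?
Number of paths = 7948

Total paths from (0, 0) to (6, 10): C(16, 6) = 8008. Paths through (5, 1): (paths (0, 0) → (5, 1)) × (paths (5, 1) → (6, 10)) = C(6, 5) · C(10, 1) = 6 · 10 = 60. Avoidance count = 8008 − 60 = 7948.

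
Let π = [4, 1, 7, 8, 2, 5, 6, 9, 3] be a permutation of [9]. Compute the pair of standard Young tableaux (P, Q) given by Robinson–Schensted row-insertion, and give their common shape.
P = [1, 2, 3, 6, 9] / [4, 5, 8] / [7];  Q = [1, 3, 4, 7, 8] / [2, 5, 6] / [9];  common shape = (5, 3, 1)

Row-insert the values π_1, π_2, … into P one at a time, bumping the leftmost entry strictly greater than the inserted value down to the next row. The recording tableau Q records, in position (i, j), the step at which that cell was added to P.
  Insert 4 (step 1): P = [4];  Q = [1]
  Insert 1 (step 2): P = [1] / [4];  Q = [1] / [2]
  Insert 7 (step 3): P = [1, 7] / [4];  Q = [1, 3] / [2]
  Insert 8 (step 4): P = [1, 7, 8] / [4];  Q = [1, 3, 4] / [2]
  Insert 2 (step 5): P = [1, 2, 8] / [4, 7];  Q = [1, 3, 4] / [2, 5]
  Insert 5 (step 6): P = [1, 2, 5] / [4, 7, 8];  Q = [1, 3, 4] / [2, 5, 6]
  Insert 6 (step 7): P = [1, 2, 5, 6] / [4, 7, 8];  Q = [1, 3, 4, 7] / [2, 5, 6]
  Insert 9 (step 8): P = [1, 2, 5, 6, 9] / [4, 7, 8];  Q = [1, 3, 4, 7, 8] / [2, 5, 6]
  Insert 3 (step 9): P = [1, 2, 3, 6, 9] / [4, 5, 8] / [7];  Q = [1, 3, 4, 7, 8] / [2, 5, 6] / [9]
Final shape: (5, 3, 1).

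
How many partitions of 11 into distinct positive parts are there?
q(11) = 12

List partitions of 11 into distinct parts: 11, 10+1, 9+2, 8+3, 8+2+1, 7+4, 7+3+1, 6+5, 6+4+1, 6+3+2, 5+4+2, 5+3+2+1. There are q(11) = 12. (Euler: this equals the number of odd-part partitions of 11.)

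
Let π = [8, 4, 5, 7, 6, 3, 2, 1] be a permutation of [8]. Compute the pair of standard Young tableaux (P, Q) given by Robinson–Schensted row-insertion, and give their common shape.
P = [1, 5, 6] / [2] / [3] / [4] / [7] / [8];  Q = [1, 3, 4] / [2] / [5] / [6] / [7] / [8];  common shape = (3, 1, 1, 1, 1, 1)

Row-insert the values π_1, π_2, … into P one at a time, bumping the leftmost entry strictly greater than the inserted value down to the next row. The recording tableau Q records, in position (i, j), the step at which that cell was added to P.
  Insert 8 (step 1): P = [8];  Q = [1]
  Insert 4 (step 2): P = [4] / [8];  Q = [1] / [2]
  Insert 5 (step 3): P = [4, 5] / [8];  Q = [1, 3] / [2]
  Insert 7 (step 4): P = [4, 5, 7] / [8];  Q = [1, 3, 4] / [2]
  Insert 6 (step 5): P = [4, 5, 6] / [7] / [8];  Q = [1, 3, 4] / [2] / [5]
  Insert 3 (step 6): P = [3, 5, 6] / [4] / [7] / [8];  Q = [1, 3, 4] / [2] / [5] / [6]
  Insert 2 (step 7): P = [2, 5, 6] / [3] / [4] / [7] / [8];  Q = [1, 3, 4] / [2] / [5] / [6] / [7]
  Insert 1 (step 8): P = [1, 5, 6] / [2] / [3] / [4] / [7] / [8];  Q = [1, 3, 4] / [2] / [5] / [6] / [7] / [8]
Final shape: (3, 1, 1, 1, 1, 1).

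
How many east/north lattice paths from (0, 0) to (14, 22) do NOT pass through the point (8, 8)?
Number of paths = 3297456000

Total paths from (0, 0) to (14, 22): C(36, 14) = 3796297200. Paths through (8, 8): (paths (0, 0) → (8, 8)) × (paths (8, 8) → (14, 22)) = C(16, 8) · C(20, 6) = 12870 · 38760 = 498841200. Avoidance count = 3796297200 − 498841200 = 3297456000.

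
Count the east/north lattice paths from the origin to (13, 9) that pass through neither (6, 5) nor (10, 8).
Number of paths = 234608

Inclusion–exclusion. Total paths: C(22, 13) = 497420. Through P₁: C(11, 6)·C(11, 7) = 152460. Through P₂: C(18, 10)·C(4, 3) = 175032. Since P₁ is strictly southwest of P₂, a monotone path through both must visit P₁ then P₂; paths through both = C(11, 6)·C(7, 4)·C(4, 3) = 64680. Avoid both = 497420 − 152460 − 175032 + 64680 = 234608.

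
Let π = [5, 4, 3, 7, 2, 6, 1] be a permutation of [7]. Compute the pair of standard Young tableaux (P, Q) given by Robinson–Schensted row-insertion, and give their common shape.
P = [1, 6] / [2, 7] / [3] / [4] / [5];  Q = [1, 4] / [2, 6] / [3] / [5] / [7];  common shape = (2, 2, 1, 1, 1)

Row-insert the values π_1, π_2, … into P one at a time, bumping the leftmost entry strictly greater than the inserted value down to the next row. The recording tableau Q records, in position (i, j), the step at which that cell was added to P.
  Insert 5 (step 1): P = [5];  Q = [1]
  Insert 4 (step 2): P = [4] / [5];  Q = [1] / [2]
  Insert 3 (step 3): P = [3] / [4] / [5];  Q = [1] / [2] / [3]
  Insert 7 (step 4): P = [3, 7] / [4] / [5];  Q = [1, 4] / [2] / [3]
  Insert 2 (step 5): P = [2, 7] / [3] / [4] / [5];  Q = [1, 4] / [2] / [3] / [5]
  Insert 6 (step 6): P = [2, 6] / [3, 7] / [4] / [5];  Q = [1, 4] / [2, 6] / [3] / [5]
  Insert 1 (step 7): P = [1, 6] / [2, 7] / [3] / [4] / [5];  Q = [1, 4] / [2, 6] / [3] / [5] / [7]
Final shape: (2, 2, 1, 1, 1).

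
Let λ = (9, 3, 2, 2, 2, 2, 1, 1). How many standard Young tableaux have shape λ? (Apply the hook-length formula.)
# SYT of shape (9, 3, 2, 2, 2, 2, 1, 1) = 430890075

Hook-length formula: f^λ = n! / Π hook(c), product over all cells c of the Young diagram. For λ = (9, 3, 2, 2, 2, 2, 1, 1), n = 22 boxes. Hook lengths by row (left-to-right, top-to-bottom): [16, 13, 8, 6, 5, 4, 3, 2, 1]; [9, 6, 1]; [7, 4]; [6, 3]; [5, 2]; [4, 1]; [2]; [1]. Product of hooks = 2608555622400. So f^λ = 22! / 2608555622400 = 1124000727777607680000 / 2608555622400 = 430890075.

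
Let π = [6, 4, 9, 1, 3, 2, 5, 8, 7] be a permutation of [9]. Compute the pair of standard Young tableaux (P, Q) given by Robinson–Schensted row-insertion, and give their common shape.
P = [1, 2, 5, 7] / [3, 8] / [4, 9] / [6];  Q = [1, 3, 7, 8] / [2, 5] / [4, 9] / [6];  common shape = (4, 2, 2, 1)

Row-insert the values π_1, π_2, … into P one at a time, bumping the leftmost entry strictly greater than the inserted value down to the next row. The recording tableau Q records, in position (i, j), the step at which that cell was added to P.
  Insert 6 (step 1): P = [6];  Q = [1]
  Insert 4 (step 2): P = [4] / [6];  Q = [1] / [2]
  Insert 9 (step 3): P = [4, 9] / [6];  Q = [1, 3] / [2]
  Insert 1 (step 4): P = [1, 9] / [4] / [6];  Q = [1, 3] / [2] / [4]
  Insert 3 (step 5): P = [1, 3] / [4, 9] / [6];  Q = [1, 3] / [2, 5] / [4]
  Insert 2 (step 6): P = [1, 2] / [3, 9] / [4] / [6];  Q = [1, 3] / [2, 5] / [4] / [6]
  Insert 5 (step 7): P = [1, 2, 5] / [3, 9] / [4] / [6];  Q = [1, 3, 7] / [2, 5] / [4] / [6]
  Insert 8 (step 8): P = [1, 2, 5, 8] / [3, 9] / [4] / [6];  Q = [1, 3, 7, 8] / [2, 5] / [4] / [6]
  Insert 7 (step 9): P = [1, 2, 5, 7] / [3, 8] / [4, 9] / [6];  Q = [1, 3, 7, 8] / [2, 5] / [4, 9] / [6]
Final shape: (4, 2, 2, 1).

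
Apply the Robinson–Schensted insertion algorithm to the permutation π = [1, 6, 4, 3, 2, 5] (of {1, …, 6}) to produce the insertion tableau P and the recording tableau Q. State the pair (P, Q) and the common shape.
P = [1, 2, 5] / [3] / [4] / [6];  Q = [1, 2, 6] / [3] / [4] / [5];  common shape = (3, 1, 1, 1)

Row-insert the values π_1, π_2, … into P one at a time, bumping the leftmost entry strictly greater than the inserted value down to the next row. The recording tableau Q records, in position (i, j), the step at which that cell was added to P.
  Insert 1 (step 1): P = [1];  Q = [1]
  Insert 6 (step 2): P = [1, 6];  Q = [1, 2]
  Insert 4 (step 3): P = [1, 4] / [6];  Q = [1, 2] / [3]
  Insert 3 (step 4): P = [1, 3] / [4] / [6];  Q = [1, 2] / [3] / [4]
  Insert 2 (step 5): P = [1, 2] / [3] / [4] / [6];  Q = [1, 2] / [3] / [4] / [5]
  Insert 5 (step 6): P = [1, 2, 5] / [3] / [4] / [6];  Q = [1, 2, 6] / [3] / [4] / [5]
Final shape: (3, 1, 1, 1).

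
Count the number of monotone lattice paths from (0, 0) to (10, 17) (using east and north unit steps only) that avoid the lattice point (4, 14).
Number of paths = 8179245

Total paths from (0, 0) to (10, 17): C(27, 10) = 8436285. Paths through (4, 14): (paths (0, 0) → (4, 14)) × (paths (4, 14) → (10, 17)) = C(18, 4) · C(9, 6) = 3060 · 84 = 257040. Avoidance count = 8436285 − 257040 = 8179245.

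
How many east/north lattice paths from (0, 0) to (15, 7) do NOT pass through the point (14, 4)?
Number of paths = 158304

Total paths from (0, 0) to (15, 7): C(22, 15) = 170544. Paths through (14, 4): (paths (0, 0) → (14, 4)) × (paths (14, 4) → (15, 7)) = C(18, 14) · C(4, 1) = 3060 · 4 = 12240. Avoidance count = 170544 − 12240 = 158304.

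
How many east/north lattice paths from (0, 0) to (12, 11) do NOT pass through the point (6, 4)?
Number of paths = 991718

Total paths from (0, 0) to (12, 11): C(23, 12) = 1352078. Paths through (6, 4): (paths (0, 0) → (6, 4)) × (paths (6, 4) → (12, 11)) = C(10, 6) · C(13, 6) = 210 · 1716 = 360360. Avoidance count = 1352078 − 360360 = 991718.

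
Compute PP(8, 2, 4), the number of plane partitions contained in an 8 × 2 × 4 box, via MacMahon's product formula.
PP(8, 2, 4) = 70785

Evaluate the triple product over i = 1..8, j = 1..2, k = 1..4. The factors are (2/1) · (3/2) · (4/3) · (5/4) · (3/2) · (4/3) · (5/4) · (6/5) · … (64 factors total). The numerators and denominators telescope so the product is an integer; carrying out the multiplication exactly gives PP(8, 2, 4) = 70785.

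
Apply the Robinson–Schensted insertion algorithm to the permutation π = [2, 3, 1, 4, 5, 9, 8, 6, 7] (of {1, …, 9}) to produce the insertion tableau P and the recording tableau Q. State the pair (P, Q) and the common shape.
P = [1, 3, 4, 5, 6, 7] / [2, 8] / [9];  Q = [1, 2, 4, 5, 6, 9] / [3, 7] / [8];  common shape = (6, 2, 1)

Row-insert the values π_1, π_2, … into P one at a time, bumping the leftmost entry strictly greater than the inserted value down to the next row. The recording tableau Q records, in position (i, j), the step at which that cell was added to P.
  Insert 2 (step 1): P = [2];  Q = [1]
  Insert 3 (step 2): P = [2, 3];  Q = [1, 2]
  Insert 1 (step 3): P = [1, 3] / [2];  Q = [1, 2] / [3]
  Insert 4 (step 4): P = [1, 3, 4] / [2];  Q = [1, 2, 4] / [3]
  Insert 5 (step 5): P = [1, 3, 4, 5] / [2];  Q = [1, 2, 4, 5] / [3]
  Insert 9 (step 6): P = [1, 3, 4, 5, 9] / [2];  Q = [1, 2, 4, 5, 6] / [3]
  Insert 8 (step 7): P = [1, 3, 4, 5, 8] / [2, 9];  Q = [1, 2, 4, 5, 6] / [3, 7]
  Insert 6 (step 8): P = [1, 3, 4, 5, 6] / [2, 8] / [9];  Q = [1, 2, 4, 5, 6] / [3, 7] / [8]
  Insert 7 (step 9): P = [1, 3, 4, 5, 6, 7] / [2, 8] / [9];  Q = [1, 2, 4, 5, 6, 9] / [3, 7] / [8]
Final shape: (6, 2, 1).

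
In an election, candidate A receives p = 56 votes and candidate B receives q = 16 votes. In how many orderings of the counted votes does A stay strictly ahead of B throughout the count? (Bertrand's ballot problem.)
Strict-lead orderings = 2286836123425060

Total orderings of the 72 votes with 56 for A: C(72, 56) = 4116305022165108. By the Bertrand ballot formula (Cycle Lemma / reflection principle), the number of orderings in which A is strictly ahead of B throughout is (p − q)/(p + q) · C(p + q, p) = (56 − 16)/(56 + 16) · 4116305022165108 = 2286836123425060.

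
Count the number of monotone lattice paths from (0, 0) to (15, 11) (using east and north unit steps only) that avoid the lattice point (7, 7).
Number of paths = 6027320

Total paths from (0, 0) to (15, 11): C(26, 15) = 7726160. Paths through (7, 7): (paths (0, 0) → (7, 7)) × (paths (7, 7) → (15, 11)) = C(14, 7) · C(12, 8) = 3432 · 495 = 1698840. Avoidance count = 7726160 − 1698840 = 6027320.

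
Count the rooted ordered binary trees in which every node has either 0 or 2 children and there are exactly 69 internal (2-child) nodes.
C_69 = 337485502510215975556783793455058624700

These full binary trees are counted by the Catalan number C_n = (1/(n + 1)) · C(2n, n). For n = 69: C_69 = (1/70) · C(138, 69) = 23623985175715118288974865541854103729000/70 = 337485502510215975556783793455058624700.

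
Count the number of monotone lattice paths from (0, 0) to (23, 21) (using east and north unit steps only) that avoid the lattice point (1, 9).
Number of paths = 2007132859680

Total paths from (0, 0) to (23, 21): C(44, 23) = 2012616400080. Paths through (1, 9): (paths (0, 0) → (1, 9)) × (paths (1, 9) → (23, 21)) = C(10, 1) · C(34, 22) = 10 · 548354040 = 5483540400. Avoidance count = 2012616400080 − 5483540400 = 2007132859680.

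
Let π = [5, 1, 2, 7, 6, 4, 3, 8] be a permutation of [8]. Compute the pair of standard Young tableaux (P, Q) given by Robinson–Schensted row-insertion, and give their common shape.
P = [1, 2, 3, 8] / [4, 6] / [5] / [7];  Q = [1, 3, 4, 8] / [2, 5] / [6] / [7];  common shape = (4, 2, 1, 1)

Row-insert the values π_1, π_2, … into P one at a time, bumping the leftmost entry strictly greater than the inserted value down to the next row. The recording tableau Q records, in position (i, j), the step at which that cell was added to P.
  Insert 5 (step 1): P = [5];  Q = [1]
  Insert 1 (step 2): P = [1] / [5];  Q = [1] / [2]
  Insert 2 (step 3): P = [1, 2] / [5];  Q = [1, 3] / [2]
  Insert 7 (step 4): P = [1, 2, 7] / [5];  Q = [1, 3, 4] / [2]
  Insert 6 (step 5): P = [1, 2, 6] / [5, 7];  Q = [1, 3, 4] / [2, 5]
  Insert 4 (step 6): P = [1, 2, 4] / [5, 6] / [7];  Q = [1, 3, 4] / [2, 5] / [6]
  Insert 3 (step 7): P = [1, 2, 3] / [4, 6] / [5] / [7];  Q = [1, 3, 4] / [2, 5] / [6] / [7]
  Insert 8 (step 8): P = [1, 2, 3, 8] / [4, 6] / [5] / [7];  Q = [1, 3, 4, 8] / [2, 5] / [6] / [7]
Final shape: (4, 2, 1, 1).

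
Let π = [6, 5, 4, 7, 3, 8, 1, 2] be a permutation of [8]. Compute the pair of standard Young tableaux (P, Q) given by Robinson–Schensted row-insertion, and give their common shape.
P = [1, 2, 8] / [3, 7] / [4] / [5] / [6];  Q = [1, 4, 6] / [2, 8] / [3] / [5] / [7];  common shape = (3, 2, 1, 1, 1)

Row-insert the values π_1, π_2, … into P one at a time, bumping the leftmost entry strictly greater than the inserted value down to the next row. The recording tableau Q records, in position (i, j), the step at which that cell was added to P.
  Insert 6 (step 1): P = [6];  Q = [1]
  Insert 5 (step 2): P = [5] / [6];  Q = [1] / [2]
  Insert 4 (step 3): P = [4] / [5] / [6];  Q = [1] / [2] / [3]
  Insert 7 (step 4): P = [4, 7] / [5] / [6];  Q = [1, 4] / [2] / [3]
  Insert 3 (step 5): P = [3, 7] / [4] / [5] / [6];  Q = [1, 4] / [2] / [3] / [5]
  Insert 8 (step 6): P = [3, 7, 8] / [4] / [5] / [6];  Q = [1, 4, 6] / [2] / [3] / [5]
  Insert 1 (step 7): P = [1, 7, 8] / [3] / [4] / [5] / [6];  Q = [1, 4, 6] / [2] / [3] / [5] / [7]
  Insert 2 (step 8): P = [1, 2, 8] / [3, 7] / [4] / [5] / [6];  Q = [1, 4, 6] / [2, 8] / [3] / [5] / [7]
Final shape: (3, 2, 1, 1, 1).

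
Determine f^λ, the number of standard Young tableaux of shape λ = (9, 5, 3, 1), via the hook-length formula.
# SYT of shape (9, 5, 3, 1) = 2625480

Hook-length formula: f^λ = n! / Π hook(c), product over all cells c of the Young diagram. For λ = (9, 5, 3, 1), n = 18 boxes. Hook lengths by row (left-to-right, top-to-bottom): [12, 10, 9, 7, 6, 4, 3, 2, 1]; [7, 5, 4, 2, 1]; [4, 2, 1]; [1]. Product of hooks = 2438553600. So f^λ = 18! / 2438553600 = 6402373705728000 / 2438553600 = 2625480.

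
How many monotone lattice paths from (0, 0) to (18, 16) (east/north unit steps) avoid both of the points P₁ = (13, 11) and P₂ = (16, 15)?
Number of paths = 935407677

Inclusion–exclusion. Total paths: C(34, 18) = 2203961430. Through P₁: C(24, 13)·C(10, 5) = 629028288. Through P₂: C(31, 16)·C(3, 2) = 901620585. Since P₁ is strictly southwest of P₂, a monotone path through both must visit P₁ then P₂; paths through both = C(24, 13)·C(7, 3)·C(3, 2) = 262095120. Avoid both = 2203961430 − 629028288 − 901620585 + 262095120 = 935407677.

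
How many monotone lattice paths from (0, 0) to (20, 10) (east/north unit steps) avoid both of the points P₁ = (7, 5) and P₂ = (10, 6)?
Number of paths = 18414319

Inclusion–exclusion. Total paths: C(30, 20) = 30045015. Through P₁: C(12, 7)·C(18, 13) = 6785856. Through P₂: C(16, 10)·C(14, 10) = 8016008. Since P₁ is strictly southwest of P₂, a monotone path through both must visit P₁ then P₂; paths through both = C(12, 7)·C(4, 3)·C(14, 10) = 3171168. Avoid both = 30045015 − 6785856 − 8016008 + 3171168 = 18414319.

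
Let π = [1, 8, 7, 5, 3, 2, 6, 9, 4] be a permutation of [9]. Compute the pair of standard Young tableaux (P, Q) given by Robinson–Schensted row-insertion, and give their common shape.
P = [1, 2, 4, 9] / [3, 6] / [5] / [7] / [8];  Q = [1, 2, 7, 8] / [3, 9] / [4] / [5] / [6];  common shape = (4, 2, 1, 1, 1)

Row-insert the values π_1, π_2, … into P one at a time, bumping the leftmost entry strictly greater than the inserted value down to the next row. The recording tableau Q records, in position (i, j), the step at which that cell was added to P.
  Insert 1 (step 1): P = [1];  Q = [1]
  Insert 8 (step 2): P = [1, 8];  Q = [1, 2]
  Insert 7 (step 3): P = [1, 7] / [8];  Q = [1, 2] / [3]
  Insert 5 (step 4): P = [1, 5] / [7] / [8];  Q = [1, 2] / [3] / [4]
  Insert 3 (step 5): P = [1, 3] / [5] / [7] / [8];  Q = [1, 2] / [3] / [4] / [5]
  Insert 2 (step 6): P = [1, 2] / [3] / [5] / [7] / [8];  Q = [1, 2] / [3] / [4] / [5] / [6]
  Insert 6 (step 7): P = [1, 2, 6] / [3] / [5] / [7] / [8];  Q = [1, 2, 7] / [3] / [4] / [5] / [6]
  Insert 9 (step 8): P = [1, 2, 6, 9] / [3] / [5] / [7] / [8];  Q = [1, 2, 7, 8] / [3] / [4] / [5] / [6]
  Insert 4 (step 9): P = [1, 2, 4, 9] / [3, 6] / [5] / [7] / [8];  Q = [1, 2, 7, 8] / [3, 9] / [4] / [5] / [6]
Final shape: (4, 2, 1, 1, 1).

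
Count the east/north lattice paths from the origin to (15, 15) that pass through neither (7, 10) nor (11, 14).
Number of paths = 114607744

Inclusion–exclusion. Total paths: C(30, 15) = 155117520. Through P₁: C(17, 7)·C(13, 8) = 25029576. Through P₂: C(25, 11)·C(5, 4) = 22287000. Since P₁ is strictly southwest of P₂, a monotone path through both must visit P₁ then P₂; paths through both = C(17, 7)·C(8, 4)·C(5, 4) = 6806800. Avoid both = 155117520 − 25029576 − 22287000 + 6806800 = 114607744.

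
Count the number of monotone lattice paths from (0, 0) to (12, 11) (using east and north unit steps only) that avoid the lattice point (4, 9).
Number of paths = 1319903

Total paths from (0, 0) to (12, 11): C(23, 12) = 1352078. Paths through (4, 9): (paths (0, 0) → (4, 9)) × (paths (4, 9) → (12, 11)) = C(13, 4) · C(10, 8) = 715 · 45 = 32175. Avoidance count = 1352078 − 32175 = 1319903.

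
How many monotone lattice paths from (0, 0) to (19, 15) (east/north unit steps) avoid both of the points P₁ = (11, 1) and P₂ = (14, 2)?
Number of paths = 1851513384

Inclusion–exclusion. Total paths: C(34, 19) = 1855967520. Through P₁: C(12, 11)·C(22, 8) = 3837240. Through P₂: C(16, 14)·C(18, 5) = 1028160. Since P₁ is strictly southwest of P₂, a monotone path through both must visit P₁ then P₂; paths through both = C(12, 11)·C(4, 3)·C(18, 5) = 411264. Avoid both = 1855967520 − 3837240 − 1028160 + 411264 = 1851513384.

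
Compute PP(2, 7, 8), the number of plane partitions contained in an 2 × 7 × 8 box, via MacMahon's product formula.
PP(2, 7, 8) = 9202050

Evaluate the triple product over i = 1..2, j = 1..7, k = 1..8. The factors are (2/1) · (3/2) · (4/3) · (5/4) · (6/5) · (7/6) · (8/7) · (9/8) · … (112 factors total). The numerators and denominators telescope so the product is an integer; carrying out the multiplication exactly gives PP(2, 7, 8) = 9202050.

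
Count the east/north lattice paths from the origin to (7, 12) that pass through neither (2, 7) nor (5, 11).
Number of paths = 31992

Inclusion–exclusion. Total paths: C(19, 7) = 50388. Through P₁: C(9, 2)·C(10, 5) = 9072. Through P₂: C(16, 5)·C(3, 2) = 13104. Since P₁ is strictly southwest of P₂, a monotone path through both must visit P₁ then P₂; paths through both = C(9, 2)·C(7, 3)·C(3, 2) = 3780. Avoid both = 50388 − 9072 − 13104 + 3780 = 31992.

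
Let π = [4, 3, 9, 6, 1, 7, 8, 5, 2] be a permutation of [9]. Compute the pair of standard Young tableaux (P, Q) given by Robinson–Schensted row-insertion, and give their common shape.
P = [1, 2, 7, 8] / [3, 5] / [4, 6] / [9];  Q = [1, 3, 6, 7] / [2, 4] / [5, 8] / [9];  common shape = (4, 2, 2, 1)

Row-insert the values π_1, π_2, … into P one at a time, bumping the leftmost entry strictly greater than the inserted value down to the next row. The recording tableau Q records, in position (i, j), the step at which that cell was added to P.
  Insert 4 (step 1): P = [4];  Q = [1]
  Insert 3 (step 2): P = [3] / [4];  Q = [1] / [2]
  Insert 9 (step 3): P = [3, 9] / [4];  Q = [1, 3] / [2]
  Insert 6 (step 4): P = [3, 6] / [4, 9];  Q = [1, 3] / [2, 4]
  Insert 1 (step 5): P = [1, 6] / [3, 9] / [4];  Q = [1, 3] / [2, 4] / [5]
  Insert 7 (step 6): P = [1, 6, 7] / [3, 9] / [4];  Q = [1, 3, 6] / [2, 4] / [5]
  Insert 8 (step 7): P = [1, 6, 7, 8] / [3, 9] / [4];  Q = [1, 3, 6, 7] / [2, 4] / [5]
  Insert 5 (step 8): P = [1, 5, 7, 8] / [3, 6] / [4, 9];  Q = [1, 3, 6, 7] / [2, 4] / [5, 8]
  Insert 2 (step 9): P = [1, 2, 7, 8] / [3, 5] / [4, 6] / [9];  Q = [1, 3, 6, 7] / [2, 4] / [5, 8] / [9]
Final shape: (4, 2, 2, 1).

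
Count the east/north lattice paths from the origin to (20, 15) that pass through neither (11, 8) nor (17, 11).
Number of paths = 1853899860

Inclusion–exclusion. Total paths: C(35, 20) = 3247943160. Through P₁: C(19, 11)·C(16, 9) = 864658080. Through P₂: C(28, 17)·C(7, 3) = 751596300. Since P₁ is strictly southwest of P₂, a monotone path through both must visit P₁ then P₂; paths through both = C(19, 11)·C(9, 6)·C(7, 3) = 222211080. Avoid both = 3247943160 − 864658080 − 751596300 + 222211080 = 1853899860.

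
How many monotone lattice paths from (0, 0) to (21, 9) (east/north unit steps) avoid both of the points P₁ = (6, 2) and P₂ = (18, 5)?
Number of paths = 8800103

Inclusion–exclusion. Total paths: C(30, 21) = 14307150. Through P₁: C(8, 6)·C(22, 15) = 4775232. Through P₂: C(23, 18)·C(7, 3) = 1177715. Since P₁ is strictly southwest of P₂, a monotone path through both must visit P₁ then P₂; paths through both = C(8, 6)·C(15, 12)·C(7, 3) = 445900. Avoid both = 14307150 − 4775232 − 1177715 + 445900 = 8800103.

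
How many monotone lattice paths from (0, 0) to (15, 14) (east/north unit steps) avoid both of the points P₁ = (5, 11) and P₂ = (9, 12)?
Number of paths = 68690992

Inclusion–exclusion. Total paths: C(29, 15) = 77558760. Through P₁: C(16, 5)·C(13, 10) = 1249248. Through P₂: C(21, 9)·C(8, 6) = 8230040. Since P₁ is strictly southwest of P₂, a monotone path through both must visit P₁ then P₂; paths through both = C(16, 5)·C(5, 4)·C(8, 6) = 611520. Avoid both = 77558760 − 1249248 − 8230040 + 611520 = 68690992.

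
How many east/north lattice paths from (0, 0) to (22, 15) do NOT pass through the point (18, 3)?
Number of paths = 9361779160

Total paths from (0, 0) to (22, 15): C(37, 22) = 9364199760. Paths through (18, 3): (paths (0, 0) → (18, 3)) × (paths (18, 3) → (22, 15)) = C(21, 18) · C(16, 4) = 1330 · 1820 = 2420600. Avoidance count = 9364199760 − 2420600 = 9361779160.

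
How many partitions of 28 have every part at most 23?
p(28, parts ≤ 23) = 3706

Use the recurrence p(n, m) = p(n, m−1) + p(n−m, m): either the largest part is < m (count p(n, m−1)) or the largest part is exactly m (remove one copy of m, count p(n−m, m)). With p(0, ·) = 1 this gives p(28, parts ≤ 23) = 3706. (By conjugating Young diagrams, this also counts partitions of 28 into at most 23 parts.)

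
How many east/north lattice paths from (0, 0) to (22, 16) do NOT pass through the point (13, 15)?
Number of paths = 21865552830

Total paths from (0, 0) to (22, 16): C(38, 22) = 22239974430. Paths through (13, 15): (paths (0, 0) → (13, 15)) × (paths (13, 15) → (22, 16)) = C(28, 13) · C(10, 9) = 37442160 · 10 = 374421600. Avoidance count = 22239974430 − 374421600 = 21865552830.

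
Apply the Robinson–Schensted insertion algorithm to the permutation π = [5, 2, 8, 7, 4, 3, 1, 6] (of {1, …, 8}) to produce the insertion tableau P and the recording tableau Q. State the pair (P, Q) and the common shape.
P = [1, 3, 6] / [2, 7] / [4] / [5] / [8];  Q = [1, 3, 8] / [2, 4] / [5] / [6] / [7];  common shape = (3, 2, 1, 1, 1)

Row-insert the values π_1, π_2, … into P one at a time, bumping the leftmost entry strictly greater than the inserted value down to the next row. The recording tableau Q records, in position (i, j), the step at which that cell was added to P.
  Insert 5 (step 1): P = [5];  Q = [1]
  Insert 2 (step 2): P = [2] / [5];  Q = [1] / [2]
  Insert 8 (step 3): P = [2, 8] / [5];  Q = [1, 3] / [2]
  Insert 7 (step 4): P = [2, 7] / [5, 8];  Q = [1, 3] / [2, 4]
  Insert 4 (step 5): P = [2, 4] / [5, 7] / [8];  Q = [1, 3] / [2, 4] / [5]
  Insert 3 (step 6): P = [2, 3] / [4, 7] / [5] / [8];  Q = [1, 3] / [2, 4] / [5] / [6]
  Insert 1 (step 7): P = [1, 3] / [2, 7] / [4] / [5] / [8];  Q = [1, 3] / [2, 4] / [5] / [6] / [7]
  Insert 6 (step 8): P = [1, 3, 6] / [2, 7] / [4] / [5] / [8];  Q = [1, 3, 8] / [2, 4] / [5] / [6] / [7]
Final shape: (3, 2, 1, 1, 1).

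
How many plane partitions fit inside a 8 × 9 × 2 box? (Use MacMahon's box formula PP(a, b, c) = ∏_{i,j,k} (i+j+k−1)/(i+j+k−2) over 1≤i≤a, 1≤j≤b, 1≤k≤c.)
PP(8, 9, 2) = 118195220

Evaluate the triple product over i = 1..8, j = 1..9, k = 1..2. The factors are (2/1) · (3/2) · (3/2) · (4/3) · (4/3) · (5/4) · (5/4) · (6/5) · … (144 factors total). The numerators and denominators telescope so the product is an integer; carrying out the multiplication exactly gives PP(8, 9, 2) = 118195220.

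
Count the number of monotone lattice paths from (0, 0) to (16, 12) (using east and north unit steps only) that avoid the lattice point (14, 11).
Number of paths = 17049555

Total paths from (0, 0) to (16, 12): C(28, 16) = 30421755. Paths through (14, 11): (paths (0, 0) → (14, 11)) × (paths (14, 11) → (16, 12)) = C(25, 14) · C(3, 2) = 4457400 · 3 = 13372200. Avoidance count = 30421755 − 13372200 = 17049555.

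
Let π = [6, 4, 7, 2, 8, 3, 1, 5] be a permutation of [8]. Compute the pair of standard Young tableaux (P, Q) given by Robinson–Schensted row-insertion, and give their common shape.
P = [1, 3, 5] / [2, 7, 8] / [4] / [6];  Q = [1, 3, 5] / [2, 6, 8] / [4] / [7];  common shape = (3, 3, 1, 1)

Row-insert the values π_1, π_2, … into P one at a time, bumping the leftmost entry strictly greater than the inserted value down to the next row. The recording tableau Q records, in position (i, j), the step at which that cell was added to P.
  Insert 6 (step 1): P = [6];  Q = [1]
  Insert 4 (step 2): P = [4] / [6];  Q = [1] / [2]
  Insert 7 (step 3): P = [4, 7] / [6];  Q = [1, 3] / [2]
  Insert 2 (step 4): P = [2, 7] / [4] / [6];  Q = [1, 3] / [2] / [4]
  Insert 8 (step 5): P = [2, 7, 8] / [4] / [6];  Q = [1, 3, 5] / [2] / [4]
  Insert 3 (step 6): P = [2, 3, 8] / [4, 7] / [6];  Q = [1, 3, 5] / [2, 6] / [4]
  Insert 1 (step 7): P = [1, 3, 8] / [2, 7] / [4] / [6];  Q = [1, 3, 5] / [2, 6] / [4] / [7]
  Insert 5 (step 8): P = [1, 3, 5] / [2, 7, 8] / [4] / [6];  Q = [1, 3, 5] / [2, 6, 8] / [4] / [7]
Final shape: (3, 3, 1, 1).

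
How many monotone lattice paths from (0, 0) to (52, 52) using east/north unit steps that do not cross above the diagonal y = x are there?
C_52 = 29869166945772625950142417512

These NE paths below the diagonal are counted by the Catalan number C_n = (1/(n + 1)) · C(2n, n). For n = 52: C_52 = (1/53) · C(104, 52) = 1583065848125949175357548128136/53 = 29869166945772625950142417512.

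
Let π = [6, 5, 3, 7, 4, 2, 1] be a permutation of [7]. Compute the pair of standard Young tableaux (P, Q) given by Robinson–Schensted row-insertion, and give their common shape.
P = [1, 4] / [2, 7] / [3] / [5] / [6];  Q = [1, 4] / [2, 5] / [3] / [6] / [7];  common shape = (2, 2, 1, 1, 1)

Row-insert the values π_1, π_2, … into P one at a time, bumping the leftmost entry strictly greater than the inserted value down to the next row. The recording tableau Q records, in position (i, j), the step at which that cell was added to P.
  Insert 6 (step 1): P = [6];  Q = [1]
  Insert 5 (step 2): P = [5] / [6];  Q = [1] / [2]
  Insert 3 (step 3): P = [3] / [5] / [6];  Q = [1] / [2] / [3]
  Insert 7 (step 4): P = [3, 7] / [5] / [6];  Q = [1, 4] / [2] / [3]
  Insert 4 (step 5): P = [3, 4] / [5, 7] / [6];  Q = [1, 4] / [2, 5] / [3]
  Insert 2 (step 6): P = [2, 4] / [3, 7] / [5] / [6];  Q = [1, 4] / [2, 5] / [3] / [6]
  Insert 1 (step 7): P = [1, 4] / [2, 7] / [3] / [5] / [6];  Q = [1, 4] / [2, 5] / [3] / [6] / [7]
Final shape: (2, 2, 1, 1, 1).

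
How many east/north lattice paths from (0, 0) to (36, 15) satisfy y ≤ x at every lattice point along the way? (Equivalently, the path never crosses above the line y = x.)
Number of paths = 1895969056520

By the reflection principle (André's argument), the number of monotone paths to (36, 15) with n ≤ m that never go above y = x is C(51, 36) − C(51, 37) = 3188675231420 − 1292706174900 = 1895969056520.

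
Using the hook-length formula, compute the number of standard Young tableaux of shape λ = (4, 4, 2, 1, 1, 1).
# SYT of shape (4, 4, 2, 1, 1, 1) = 12012

Hook-length formula: f^λ = n! / Π hook(c), product over all cells c of the Young diagram. For λ = (4, 4, 2, 1, 1, 1), n = 13 boxes. Hook lengths by row (left-to-right, top-to-bottom): [9, 5, 3, 2]; [8, 4, 2, 1]; [5, 1]; [3]; [2]; [1]. Product of hooks = 518400. So f^λ = 13! / 518400 = 6227020800 / 518400 = 12012.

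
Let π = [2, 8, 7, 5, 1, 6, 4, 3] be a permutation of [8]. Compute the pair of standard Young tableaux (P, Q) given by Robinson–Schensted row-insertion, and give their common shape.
P = [1, 3, 6] / [2, 4] / [5] / [7] / [8];  Q = [1, 2, 6] / [3, 7] / [4] / [5] / [8];  common shape = (3, 2, 1, 1, 1)

Row-insert the values π_1, π_2, … into P one at a time, bumping the leftmost entry strictly greater than the inserted value down to the next row. The recording tableau Q records, in position (i, j), the step at which that cell was added to P.
  Insert 2 (step 1): P = [2];  Q = [1]
  Insert 8 (step 2): P = [2, 8];  Q = [1, 2]
  Insert 7 (step 3): P = [2, 7] / [8];  Q = [1, 2] / [3]
  Insert 5 (step 4): P = [2, 5] / [7] / [8];  Q = [1, 2] / [3] / [4]
  Insert 1 (step 5): P = [1, 5] / [2] / [7] / [8];  Q = [1, 2] / [3] / [4] / [5]
  Insert 6 (step 6): P = [1, 5, 6] / [2] / [7] / [8];  Q = [1, 2, 6] / [3] / [4] / [5]
  Insert 4 (step 7): P = [1, 4, 6] / [2, 5] / [7] / [8];  Q = [1, 2, 6] / [3, 7] / [4] / [5]
  Insert 3 (step 8): P = [1, 3, 6] / [2, 4] / [5] / [7] / [8];  Q = [1, 2, 6] / [3, 7] / [4] / [5] / [8]
Final shape: (3, 2, 1, 1, 1).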